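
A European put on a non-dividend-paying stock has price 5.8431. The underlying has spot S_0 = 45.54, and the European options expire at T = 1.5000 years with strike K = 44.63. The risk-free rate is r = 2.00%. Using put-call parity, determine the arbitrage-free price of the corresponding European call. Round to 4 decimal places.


Answer: Call price = 8.0721

Derivation:
Put-call parity: C - P = S_0 * exp(-qT) - K * exp(-rT).
S_0 * exp(-qT) = 45.5400 * 1.00000000 = 45.54000000
K * exp(-rT) = 44.6300 * 0.97044553 = 43.31098416
C = P + S*exp(-qT) - K*exp(-rT)
C = 5.8431 + 45.54000000 - 43.31098416 = 8.0721


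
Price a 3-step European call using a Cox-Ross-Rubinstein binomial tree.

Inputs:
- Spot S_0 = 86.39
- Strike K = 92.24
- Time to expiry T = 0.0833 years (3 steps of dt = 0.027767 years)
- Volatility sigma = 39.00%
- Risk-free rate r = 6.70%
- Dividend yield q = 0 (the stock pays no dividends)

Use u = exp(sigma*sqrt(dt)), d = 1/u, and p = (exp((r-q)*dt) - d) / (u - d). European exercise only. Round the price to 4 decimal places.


Answer: Price = V(0,0) = 1.5662

Derivation:
dt = T/N = 0.027767
u = exp(sigma*sqrt(dt)) = 1.067145; d = 1/u = 0.937080
p = (exp((r-q)*dt) - d) / (u - d) = 0.498076
Discount per step: exp(-r*dt) = 0.998141
Stock lattice S(k, i) with i counting down-moves:
  k=0: S(0,0) = 86.3900
  k=1: S(1,0) = 92.1907; S(1,1) = 80.9543
  k=2: S(2,0) = 98.3808; S(2,1) = 86.3900; S(2,2) = 75.8606
  k=3: S(3,0) = 104.9866; S(3,1) = 92.1907; S(3,2) = 80.9543; S(3,3) = 71.0875
Terminal payoffs V(N, i) = max(S_T - K, 0):
  V(3,0) = 12.746621; V(3,1) = 0.000000; V(3,2) = 0.000000; V(3,3) = 0.000000
Backward induction: V(k, i) = exp(-r*dt) * [p * V(k+1, i) + (1-p) * V(k+1, i+1)].
  V(2,0) = exp(-r*dt) * [p*12.746621 + (1-p)*0.000000] = 6.336981
  V(2,1) = exp(-r*dt) * [p*0.000000 + (1-p)*0.000000] = 0.000000
  V(2,2) = exp(-r*dt) * [p*0.000000 + (1-p)*0.000000] = 0.000000
  V(1,0) = exp(-r*dt) * [p*6.336981 + (1-p)*0.000000] = 3.150429
  V(1,1) = exp(-r*dt) * [p*0.000000 + (1-p)*0.000000] = 0.000000
  V(0,0) = exp(-r*dt) * [p*3.150429 + (1-p)*0.000000] = 1.566235


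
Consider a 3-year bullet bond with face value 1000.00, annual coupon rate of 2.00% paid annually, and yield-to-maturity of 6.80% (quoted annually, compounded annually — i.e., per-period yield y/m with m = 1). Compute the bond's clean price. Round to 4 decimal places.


Answer: Price = 873.5711

Derivation:
Coupon per period c = face * coupon_rate / m = 20.000000
Periods per year m = 1; per-period yield y/m = 0.068000
Number of cashflows N = 3
Cashflows (t years, CF_t, discount factor 1/(1+y/m)^(m*t), PV):
  t = 1.0000: CF_t = 20.000000, DF = 0.936330, PV = 18.726592
  t = 2.0000: CF_t = 20.000000, DF = 0.876713, PV = 17.534262
  t = 3.0000: CF_t = 1020.000000, DF = 0.820892, PV = 837.310262
Price P = sum_t PV_t = 873.571115


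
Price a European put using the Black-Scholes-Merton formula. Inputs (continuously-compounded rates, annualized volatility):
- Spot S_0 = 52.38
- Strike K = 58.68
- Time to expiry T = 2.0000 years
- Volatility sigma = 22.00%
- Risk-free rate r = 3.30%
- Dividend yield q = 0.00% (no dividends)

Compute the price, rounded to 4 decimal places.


d1 = (ln(S/K) + (r - q + 0.5*sigma^2) * T) / (sigma * sqrt(T)) = 0.00265450
d2 = d1 - sigma * sqrt(T) = -0.30847249
exp(-rT) = 0.93613086; exp(-qT) = 1.00000000
P = K * exp(-rT) * N(-d2) - S_0 * exp(-qT) * N(-d1)
N(-d1) = 0.49894101; N(-d2) = 0.62113858
P = 58.6800 * 0.93613086 * 0.62113858 - 52.3800 * 1.00000000 * 0.49894101 = 7.9860

Answer: Price = 7.9860


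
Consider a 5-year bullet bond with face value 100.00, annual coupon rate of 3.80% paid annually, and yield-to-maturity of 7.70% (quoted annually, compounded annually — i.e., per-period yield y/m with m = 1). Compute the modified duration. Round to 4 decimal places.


Answer: Modified duration = 4.2807

Derivation:
Coupon per period c = face * coupon_rate / m = 3.800000
Periods per year m = 1; per-period yield y/m = 0.077000
Number of cashflows N = 5
Cashflows (t years, CF_t, discount factor 1/(1+y/m)^(m*t), PV):
  t = 1.0000: CF_t = 3.800000, DF = 0.928505, PV = 3.528319
  t = 2.0000: CF_t = 3.800000, DF = 0.862122, PV = 3.276063
  t = 3.0000: CF_t = 3.800000, DF = 0.800484, PV = 3.041841
  t = 4.0000: CF_t = 3.800000, DF = 0.743254, PV = 2.824365
  t = 5.0000: CF_t = 103.800000, DF = 0.690115, PV = 71.633940
Price P = sum_t PV_t = 84.304527
First compute Macaulay numerator sum_t t * PV_t:
  t * PV_t at t = 1.0000: 3.528319
  t * PV_t at t = 2.0000: 6.552125
  t * PV_t at t = 3.0000: 9.125523
  t * PV_t at t = 4.0000: 11.297459
  t * PV_t at t = 5.0000: 358.169699
Macaulay duration D = 388.673125 / 84.304527 = 4.610347
Modified duration = D / (1 + y/m) = 4.610347 / (1 + 0.077000) = 4.280731


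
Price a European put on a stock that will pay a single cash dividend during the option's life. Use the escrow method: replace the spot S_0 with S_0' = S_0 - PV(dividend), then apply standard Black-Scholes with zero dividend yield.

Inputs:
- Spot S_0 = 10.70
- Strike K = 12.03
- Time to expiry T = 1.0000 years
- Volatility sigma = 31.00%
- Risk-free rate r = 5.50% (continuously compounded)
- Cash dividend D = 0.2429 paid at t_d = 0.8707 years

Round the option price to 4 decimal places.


Answer: Price = 1.8536

Derivation:
PV(D) = D * exp(-r * t_d) = 0.2429 * 0.95324007 = 0.23154201
S_0' = S_0 - PV(D) = 10.7000 - 0.23154201 = 10.46845799
d1 = (ln(S_0'/K) + (r + sigma^2/2)*T) / (sigma*sqrt(T)) = -0.11608644
d2 = d1 - sigma*sqrt(T) = -0.42608644
exp(-rT) = 0.94648515
N(-d1) = 0.54620798; N(-d2) = 0.66497757
P = K * exp(-rT) * N(-d2) - S_0' * N(-d1) = 12.0300 * 0.94648515 * 0.66497757 - 10.46845799 * 0.54620798 = 1.8536


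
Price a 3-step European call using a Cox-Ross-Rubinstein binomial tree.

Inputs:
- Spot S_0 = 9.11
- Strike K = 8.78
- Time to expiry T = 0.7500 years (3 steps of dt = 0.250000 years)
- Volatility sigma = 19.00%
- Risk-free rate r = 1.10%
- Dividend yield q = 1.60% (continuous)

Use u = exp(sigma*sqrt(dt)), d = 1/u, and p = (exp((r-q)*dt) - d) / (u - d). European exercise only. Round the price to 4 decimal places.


dt = T/N = 0.250000
u = exp(sigma*sqrt(dt)) = 1.099659; d = 1/u = 0.909373
p = (exp((r-q)*dt) - d) / (u - d) = 0.469703
Discount per step: exp(-r*dt) = 0.997254
Stock lattice S(k, i) with i counting down-moves:
  k=0: S(0,0) = 9.1100
  k=1: S(1,0) = 10.0179; S(1,1) = 8.2844
  k=2: S(2,0) = 11.0163; S(2,1) = 9.1100; S(2,2) = 7.5336
  k=3: S(3,0) = 12.1141; S(3,1) = 10.0179; S(3,2) = 8.2844; S(3,3) = 6.8508
Terminal payoffs V(N, i) = max(S_T - K, 0):
  V(3,0) = 3.334132; V(3,1) = 1.237892; V(3,2) = 0.000000; V(3,3) = 0.000000
Backward induction: V(k, i) = exp(-r*dt) * [p * V(k+1, i) + (1-p) * V(k+1, i+1)].
  V(2,0) = exp(-r*dt) * [p*3.334132 + (1-p)*1.237892] = 2.216399
  V(2,1) = exp(-r*dt) * [p*1.237892 + (1-p)*0.000000] = 0.579845
  V(2,2) = exp(-r*dt) * [p*0.000000 + (1-p)*0.000000] = 0.000000
  V(1,0) = exp(-r*dt) * [p*2.216399 + (1-p)*0.579845] = 1.344835
  V(1,1) = exp(-r*dt) * [p*0.579845 + (1-p)*0.000000] = 0.271607
  V(0,0) = exp(-r*dt) * [p*1.344835 + (1-p)*0.271607] = 0.773575

Answer: Price = V(0,0) = 0.7736


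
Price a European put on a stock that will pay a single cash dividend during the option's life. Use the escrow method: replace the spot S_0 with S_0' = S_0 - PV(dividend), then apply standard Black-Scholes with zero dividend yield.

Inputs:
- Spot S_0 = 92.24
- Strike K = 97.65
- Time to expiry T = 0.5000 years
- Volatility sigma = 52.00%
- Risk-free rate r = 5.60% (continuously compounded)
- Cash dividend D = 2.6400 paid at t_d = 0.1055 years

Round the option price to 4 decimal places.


PV(D) = D * exp(-r * t_d) = 2.6400 * 0.99410942 = 2.62444886
S_0' = S_0 - PV(D) = 92.2400 - 2.62444886 = 89.61555114
d1 = (ln(S_0'/K) + (r + sigma^2/2)*T) / (sigma*sqrt(T)) = 0.02648716
d2 = d1 - sigma*sqrt(T) = -0.34120837
exp(-rT) = 0.97238837
N(-d1) = 0.48943439; N(-d2) = 0.63352664
P = K * exp(-rT) * N(-d2) - S_0' * N(-d1) = 97.6500 * 0.97238837 * 0.63352664 - 89.61555114 * 0.48943439 = 16.2948

Answer: Price = 16.2948


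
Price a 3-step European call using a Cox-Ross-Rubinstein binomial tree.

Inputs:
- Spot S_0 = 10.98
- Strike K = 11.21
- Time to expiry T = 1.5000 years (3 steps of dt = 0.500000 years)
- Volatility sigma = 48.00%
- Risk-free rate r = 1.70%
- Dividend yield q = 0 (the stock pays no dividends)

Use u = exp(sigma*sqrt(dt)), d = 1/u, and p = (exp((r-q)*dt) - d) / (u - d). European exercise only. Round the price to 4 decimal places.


dt = T/N = 0.500000
u = exp(sigma*sqrt(dt)) = 1.404121; d = 1/u = 0.712189
p = (exp((r-q)*dt) - d) / (u - d) = 0.428289
Discount per step: exp(-r*dt) = 0.991536
Stock lattice S(k, i) with i counting down-moves:
  k=0: S(0,0) = 10.9800
  k=1: S(1,0) = 15.4172; S(1,1) = 7.8198
  k=2: S(2,0) = 21.6477; S(2,1) = 10.9800; S(2,2) = 5.5692
  k=3: S(3,0) = 30.3959; S(3,1) = 15.4172; S(3,2) = 7.8198; S(3,3) = 3.9663
Terminal payoffs V(N, i) = max(S_T - K, 0):
  V(3,0) = 19.185945; V(3,1) = 4.207245; V(3,2) = 0.000000; V(3,3) = 0.000000
Backward induction: V(k, i) = exp(-r*dt) * [p * V(k+1, i) + (1-p) * V(k+1, i+1)].
  V(2,0) = exp(-r*dt) * [p*19.185945 + (1-p)*4.207245] = 10.532554
  V(2,1) = exp(-r*dt) * [p*4.207245 + (1-p)*0.000000] = 1.786667
  V(2,2) = exp(-r*dt) * [p*0.000000 + (1-p)*0.000000] = 0.000000
  V(1,0) = exp(-r*dt) * [p*10.532554 + (1-p)*1.786667] = 5.485610
  V(1,1) = exp(-r*dt) * [p*1.786667 + (1-p)*0.000000] = 0.758734
  V(0,0) = exp(-r*dt) * [p*5.485610 + (1-p)*0.758734] = 2.759647

Answer: Price = V(0,0) = 2.7596


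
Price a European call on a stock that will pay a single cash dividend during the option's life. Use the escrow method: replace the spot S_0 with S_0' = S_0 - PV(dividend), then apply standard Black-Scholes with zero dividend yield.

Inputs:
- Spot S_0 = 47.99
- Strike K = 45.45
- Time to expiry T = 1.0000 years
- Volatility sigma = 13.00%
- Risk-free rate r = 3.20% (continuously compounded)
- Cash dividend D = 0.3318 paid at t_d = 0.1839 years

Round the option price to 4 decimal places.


Answer: Price = 4.6262

Derivation:
PV(D) = D * exp(-r * t_d) = 0.3318 * 0.99413248 = 0.32985316
S_0' = S_0 - PV(D) = 47.9900 - 0.32985316 = 47.66014684
d1 = (ln(S_0'/K) + (r + sigma^2/2)*T) / (sigma*sqrt(T)) = 0.67640563
d2 = d1 - sigma*sqrt(T) = 0.54640563
exp(-rT) = 0.96850658
N(d1) = 0.75060843; N(d2) = 0.70760643
C = S_0' * N(d1) - K * exp(-rT) * N(d2) = 47.66014684 * 0.75060843 - 45.4500 * 0.96850658 * 0.70760643 = 4.6262


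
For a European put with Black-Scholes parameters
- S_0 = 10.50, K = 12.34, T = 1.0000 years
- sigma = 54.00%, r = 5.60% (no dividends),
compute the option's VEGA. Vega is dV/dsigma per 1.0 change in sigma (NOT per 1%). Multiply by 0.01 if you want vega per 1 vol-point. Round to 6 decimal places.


d1 = 0.0746837753; d2 = -0.4653162247
phi(d1) = 0.3978312469; exp(-qT) = 1.0000000000; exp(-rT) = 0.9455391359
Vega = S * exp(-qT) * phi(d1) * sqrt(T) = 10.5000 * 1.0000000000 * 0.3978312469 * 1.0000000000 = 4.177228

Answer: Vega = 4.177228


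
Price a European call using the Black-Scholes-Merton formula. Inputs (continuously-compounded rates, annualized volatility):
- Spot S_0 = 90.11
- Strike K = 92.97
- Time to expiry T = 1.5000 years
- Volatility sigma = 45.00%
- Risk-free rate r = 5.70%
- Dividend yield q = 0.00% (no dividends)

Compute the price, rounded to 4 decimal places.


Answer: Price = 21.5173

Derivation:
d1 = (ln(S/K) + (r - q + 0.5*sigma^2) * T) / (sigma * sqrt(T)) = 0.37400857
d2 = d1 - sigma * sqrt(T) = -0.17712662
exp(-rT) = 0.91805314; exp(-qT) = 1.00000000
C = S_0 * exp(-qT) * N(d1) - K * exp(-rT) * N(d2)
N(d1) = 0.64580103; N(d2) = 0.42970447
C = 90.1100 * 1.00000000 * 0.64580103 - 92.9700 * 0.91805314 * 0.42970447 = 21.5173


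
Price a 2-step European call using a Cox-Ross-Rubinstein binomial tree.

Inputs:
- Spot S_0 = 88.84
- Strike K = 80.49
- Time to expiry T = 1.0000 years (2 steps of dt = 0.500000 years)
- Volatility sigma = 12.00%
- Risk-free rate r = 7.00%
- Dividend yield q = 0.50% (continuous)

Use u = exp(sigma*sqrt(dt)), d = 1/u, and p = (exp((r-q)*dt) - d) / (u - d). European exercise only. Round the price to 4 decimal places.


Answer: Price = V(0,0) = 13.8978

Derivation:
dt = T/N = 0.500000
u = exp(sigma*sqrt(dt)) = 1.088557; d = 1/u = 0.918647
p = (exp((r-q)*dt) - d) / (u - d) = 0.673220
Discount per step: exp(-r*dt) = 0.965605
Stock lattice S(k, i) with i counting down-moves:
  k=0: S(0,0) = 88.8400
  k=1: S(1,0) = 96.7074; S(1,1) = 81.6126
  k=2: S(2,0) = 105.2715; S(2,1) = 88.8400; S(2,2) = 74.9732
Terminal payoffs V(N, i) = max(S_T - K, 0):
  V(2,0) = 24.781489; V(2,1) = 8.350000; V(2,2) = 0.000000
Backward induction: V(k, i) = exp(-r*dt) * [p * V(k+1, i) + (1-p) * V(k+1, i+1)].
  V(1,0) = exp(-r*dt) * [p*24.781489 + (1-p)*8.350000] = 18.744343
  V(1,1) = exp(-r*dt) * [p*8.350000 + (1-p)*0.000000] = 5.428043
  V(0,0) = exp(-r*dt) * [p*18.744343 + (1-p)*5.428043] = 13.897809


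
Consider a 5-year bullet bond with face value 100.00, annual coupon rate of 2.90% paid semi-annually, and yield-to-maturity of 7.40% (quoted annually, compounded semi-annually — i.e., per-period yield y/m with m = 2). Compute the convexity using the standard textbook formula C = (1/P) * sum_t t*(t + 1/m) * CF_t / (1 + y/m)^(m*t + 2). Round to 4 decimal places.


Answer: Convexity = 23.2033

Derivation:
Coupon per period c = face * coupon_rate / m = 1.450000
Periods per year m = 2; per-period yield y/m = 0.037000
Number of cashflows N = 10
Cashflows (t years, CF_t, discount factor 1/(1+y/m)^(m*t), PV):
  t = 0.5000: CF_t = 1.450000, DF = 0.964320, PV = 1.398264
  t = 1.0000: CF_t = 1.450000, DF = 0.929913, PV = 1.348374
  t = 1.5000: CF_t = 1.450000, DF = 0.896734, PV = 1.300265
  t = 2.0000: CF_t = 1.450000, DF = 0.864739, PV = 1.253871
  t = 2.5000: CF_t = 1.450000, DF = 0.833885, PV = 1.209133
  t = 3.0000: CF_t = 1.450000, DF = 0.804132, PV = 1.165992
  t = 3.5000: CF_t = 1.450000, DF = 0.775441, PV = 1.124389
  t = 4.0000: CF_t = 1.450000, DF = 0.747773, PV = 1.084271
  t = 4.5000: CF_t = 1.450000, DF = 0.721093, PV = 1.045585
  t = 5.0000: CF_t = 101.450000, DF = 0.695364, PV = 70.544716
Price P = sum_t PV_t = 81.474861
Convexity numerator sum_t t*(t + 1/m) * CF_t / (1+y/m)^(m*t + 2):
  t = 0.5000: term = 0.650132
  t = 1.0000: term = 1.880807
  t = 1.5000: term = 3.627400
  t = 2.0000: term = 5.829959
  t = 2.5000: term = 8.432920
  t = 3.0000: term = 11.384848
  t = 3.5000: term = 14.638185
  t = 4.0000: term = 18.149010
  t = 4.5000: term = 21.876820
  t = 5.0000: term = 1804.013024
Convexity = (1/P) * sum = 1890.483105 / 81.474861 = 23.203269


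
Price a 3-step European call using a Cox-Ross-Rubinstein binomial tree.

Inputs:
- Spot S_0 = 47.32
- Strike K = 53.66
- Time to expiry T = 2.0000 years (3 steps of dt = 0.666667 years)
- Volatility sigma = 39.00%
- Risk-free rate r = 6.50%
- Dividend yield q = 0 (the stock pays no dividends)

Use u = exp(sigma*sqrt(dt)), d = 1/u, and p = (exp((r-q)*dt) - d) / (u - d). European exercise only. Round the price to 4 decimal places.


dt = T/N = 0.666667
u = exp(sigma*sqrt(dt)) = 1.374972; d = 1/u = 0.727287
p = (exp((r-q)*dt) - d) / (u - d) = 0.489433
Discount per step: exp(-r*dt) = 0.957592
Stock lattice S(k, i) with i counting down-moves:
  k=0: S(0,0) = 47.3200
  k=1: S(1,0) = 65.0637; S(1,1) = 34.4152
  k=2: S(2,0) = 89.4608; S(2,1) = 47.3200; S(2,2) = 25.0298
  k=3: S(3,0) = 123.0061; S(3,1) = 65.0637; S(3,2) = 34.4152; S(3,3) = 18.2038
Terminal payoffs V(N, i) = max(S_T - K, 0):
  V(3,0) = 69.346111; V(3,1) = 11.403695; V(3,2) = 0.000000; V(3,3) = 0.000000
Backward induction: V(k, i) = exp(-r*dt) * [p * V(k+1, i) + (1-p) * V(k+1, i+1)].
  V(2,0) = exp(-r*dt) * [p*69.346111 + (1-p)*11.403695] = 38.076391
  V(2,1) = exp(-r*dt) * [p*11.403695 + (1-p)*0.000000] = 5.344654
  V(2,2) = exp(-r*dt) * [p*0.000000 + (1-p)*0.000000] = 0.000000
  V(1,0) = exp(-r*dt) * [p*38.076391 + (1-p)*5.344654] = 20.458625
  V(1,1) = exp(-r*dt) * [p*5.344654 + (1-p)*0.000000] = 2.504919
  V(0,0) = exp(-r*dt) * [p*20.458625 + (1-p)*2.504919] = 10.813187

Answer: Price = V(0,0) = 10.8132


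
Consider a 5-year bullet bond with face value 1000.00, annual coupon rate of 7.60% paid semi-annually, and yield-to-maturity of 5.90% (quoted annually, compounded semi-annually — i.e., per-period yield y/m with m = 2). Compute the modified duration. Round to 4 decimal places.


Coupon per period c = face * coupon_rate / m = 38.000000
Periods per year m = 2; per-period yield y/m = 0.029500
Number of cashflows N = 10
Cashflows (t years, CF_t, discount factor 1/(1+y/m)^(m*t), PV):
  t = 0.5000: CF_t = 38.000000, DF = 0.971345, PV = 36.911122
  t = 1.0000: CF_t = 38.000000, DF = 0.943512, PV = 35.853445
  t = 1.5000: CF_t = 38.000000, DF = 0.916476, PV = 34.826076
  t = 2.0000: CF_t = 38.000000, DF = 0.890214, PV = 33.828146
  t = 2.5000: CF_t = 38.000000, DF = 0.864706, PV = 32.858811
  t = 3.0000: CF_t = 38.000000, DF = 0.839928, PV = 31.917252
  t = 3.5000: CF_t = 38.000000, DF = 0.815860, PV = 31.002673
  t = 4.0000: CF_t = 38.000000, DF = 0.792482, PV = 30.114301
  t = 4.5000: CF_t = 38.000000, DF = 0.769773, PV = 29.251385
  t = 5.0000: CF_t = 1038.000000, DF = 0.747716, PV = 776.128880
Price P = sum_t PV_t = 1072.692091
First compute Macaulay numerator sum_t t * PV_t:
  t * PV_t at t = 0.5000: 18.455561
  t * PV_t at t = 1.0000: 35.853445
  t * PV_t at t = 1.5000: 52.239114
  t * PV_t at t = 2.0000: 67.656291
  t * PV_t at t = 2.5000: 82.147027
  t * PV_t at t = 3.0000: 95.751756
  t * PV_t at t = 3.5000: 108.509356
  t * PV_t at t = 4.0000: 120.457205
  t * PV_t at t = 4.5000: 131.631234
  t * PV_t at t = 5.0000: 3880.644400
Macaulay duration D = 4593.345388 / 1072.692091 = 4.282073
Modified duration = D / (1 + y/m) = 4.282073 / (1 + 0.029500) = 4.159371

Answer: Modified duration = 4.1594


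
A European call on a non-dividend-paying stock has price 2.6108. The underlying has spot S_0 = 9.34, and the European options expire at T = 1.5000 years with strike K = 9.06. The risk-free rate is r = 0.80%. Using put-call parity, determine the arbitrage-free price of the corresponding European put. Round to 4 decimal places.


Answer: Put price = 2.2227

Derivation:
Put-call parity: C - P = S_0 * exp(-qT) - K * exp(-rT).
S_0 * exp(-qT) = 9.3400 * 1.00000000 = 9.34000000
K * exp(-rT) = 9.0600 * 0.98807171 = 8.95192972
P = C - S*exp(-qT) + K*exp(-rT)
P = 2.6108 - 9.34000000 + 8.95192972 = 2.2227


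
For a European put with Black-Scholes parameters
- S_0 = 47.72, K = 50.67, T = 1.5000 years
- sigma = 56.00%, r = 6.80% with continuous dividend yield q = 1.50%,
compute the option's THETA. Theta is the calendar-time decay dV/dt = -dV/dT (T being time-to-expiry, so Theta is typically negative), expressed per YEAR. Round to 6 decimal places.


Answer: Theta = -2.280770

Derivation:
d1 = 0.3713843122; d2 = -0.3144728158
phi(d1) = 0.3723571939; exp(-qT) = 0.9777512372; exp(-rT) = 0.9030295517
Theta = -S*exp(-qT)*phi(d1)*sigma/(2*sqrt(T)) + r*K*exp(-rT)*N(-d2) - q*S*exp(-qT)*N(-d1)
N(-d1) = 0.3551756542; N(-d2) = 0.6234190201; sqrt(T) = 1.2247448714
Term 1 = -47.7200 * 0.9777512372 * 0.3723571939 * 0.5600 / (2 * 1.2247448714) = -3.9719242723
Term 2 = 0.0680 * 50.6700 * 0.9030295517 * 0.6234190201 = 1.9397324358
Term 3 = -0.0150 * 47.7200 * 0.9777512372 * 0.3551756542 = -0.2485783250
Theta = -3.9719242723 + (1.9397324358) + (-0.2485783250) = -2.280770


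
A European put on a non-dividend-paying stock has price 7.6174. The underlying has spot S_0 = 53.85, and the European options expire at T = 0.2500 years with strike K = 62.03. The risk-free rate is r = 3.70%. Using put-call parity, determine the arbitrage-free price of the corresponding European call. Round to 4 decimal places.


Answer: Call price = 0.0085

Derivation:
Put-call parity: C - P = S_0 * exp(-qT) - K * exp(-rT).
S_0 * exp(-qT) = 53.8500 * 1.00000000 = 53.85000000
K * exp(-rT) = 62.0300 * 0.99079265 = 61.45886806
C = P + S*exp(-qT) - K*exp(-rT)
C = 7.6174 + 53.85000000 - 61.45886806 = 0.0085


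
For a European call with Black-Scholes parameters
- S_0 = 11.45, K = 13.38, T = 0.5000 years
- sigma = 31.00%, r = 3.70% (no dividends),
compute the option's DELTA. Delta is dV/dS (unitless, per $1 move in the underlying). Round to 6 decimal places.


Answer: Delta = 0.302708

Derivation:
d1 = -0.5166273815; d2 = -0.7358304837
phi(d1) = 0.3491022363; exp(-qT) = 1.0000000000; exp(-rT) = 0.9816700746
N(d1) = 0.3027081488
Delta = exp(-qT) * N(d1) = 1.0000000000 * 0.3027081488 = 0.302708


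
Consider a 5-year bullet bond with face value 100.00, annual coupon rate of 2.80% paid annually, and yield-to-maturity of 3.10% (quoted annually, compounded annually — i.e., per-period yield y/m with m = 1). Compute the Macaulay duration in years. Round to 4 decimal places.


Answer: Macaulay duration = 4.7328 years

Derivation:
Coupon per period c = face * coupon_rate / m = 2.800000
Periods per year m = 1; per-period yield y/m = 0.031000
Number of cashflows N = 5
Cashflows (t years, CF_t, discount factor 1/(1+y/m)^(m*t), PV):
  t = 1.0000: CF_t = 2.800000, DF = 0.969932, PV = 2.715810
  t = 2.0000: CF_t = 2.800000, DF = 0.940768, PV = 2.634151
  t = 3.0000: CF_t = 2.800000, DF = 0.912481, PV = 2.554948
  t = 4.0000: CF_t = 2.800000, DF = 0.885045, PV = 2.478126
  t = 5.0000: CF_t = 102.800000, DF = 0.858434, PV = 88.246967
Price P = sum_t PV_t = 98.630002
Macaulay numerator sum_t t * PV_t:
  t * PV_t at t = 1.0000: 2.715810
  t * PV_t at t = 2.0000: 5.268302
  t * PV_t at t = 3.0000: 7.664843
  t * PV_t at t = 4.0000: 9.912504
  t * PV_t at t = 5.0000: 441.234835
Macaulay duration D = (sum_t t * PV_t) / P = 466.796295 / 98.630002 = 4.732802


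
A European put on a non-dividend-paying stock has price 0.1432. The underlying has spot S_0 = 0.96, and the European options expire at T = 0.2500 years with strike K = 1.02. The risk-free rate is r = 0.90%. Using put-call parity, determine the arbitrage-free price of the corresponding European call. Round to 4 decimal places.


Answer: Call price = 0.0855

Derivation:
Put-call parity: C - P = S_0 * exp(-qT) - K * exp(-rT).
S_0 * exp(-qT) = 0.9600 * 1.00000000 = 0.96000000
K * exp(-rT) = 1.0200 * 0.99775253 = 1.01770758
C = P + S*exp(-qT) - K*exp(-rT)
C = 0.1432 + 0.96000000 - 1.01770758 = 0.0855


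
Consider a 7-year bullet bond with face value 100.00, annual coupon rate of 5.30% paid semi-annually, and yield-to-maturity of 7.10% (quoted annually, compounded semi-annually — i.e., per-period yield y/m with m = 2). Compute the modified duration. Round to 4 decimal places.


Coupon per period c = face * coupon_rate / m = 2.650000
Periods per year m = 2; per-period yield y/m = 0.035500
Number of cashflows N = 14
Cashflows (t years, CF_t, discount factor 1/(1+y/m)^(m*t), PV):
  t = 0.5000: CF_t = 2.650000, DF = 0.965717, PV = 2.559150
  t = 1.0000: CF_t = 2.650000, DF = 0.932609, PV = 2.471415
  t = 1.5000: CF_t = 2.650000, DF = 0.900637, PV = 2.386688
  t = 2.0000: CF_t = 2.650000, DF = 0.869760, PV = 2.304865
  t = 2.5000: CF_t = 2.650000, DF = 0.839942, PV = 2.225847
  t = 3.0000: CF_t = 2.650000, DF = 0.811147, PV = 2.149539
  t = 3.5000: CF_t = 2.650000, DF = 0.783338, PV = 2.075846
  t = 4.0000: CF_t = 2.650000, DF = 0.756483, PV = 2.004680
  t = 4.5000: CF_t = 2.650000, DF = 0.730549, PV = 1.935954
  t = 5.0000: CF_t = 2.650000, DF = 0.705503, PV = 1.869583
  t = 5.5000: CF_t = 2.650000, DF = 0.681316, PV = 1.805489
  t = 6.0000: CF_t = 2.650000, DF = 0.657959, PV = 1.743591
  t = 6.5000: CF_t = 2.650000, DF = 0.635402, PV = 1.683816
  t = 7.0000: CF_t = 102.650000, DF = 0.613619, PV = 62.987955
Price P = sum_t PV_t = 90.204417
First compute Macaulay numerator sum_t t * PV_t:
  t * PV_t at t = 0.5000: 1.279575
  t * PV_t at t = 1.0000: 2.471415
  t * PV_t at t = 1.5000: 3.580031
  t * PV_t at t = 2.0000: 4.609730
  t * PV_t at t = 2.5000: 5.564618
  t * PV_t at t = 3.0000: 6.448616
  t * PV_t at t = 3.5000: 7.265461
  t * PV_t at t = 4.0000: 8.018720
  t * PV_t at t = 4.5000: 8.711791
  t * PV_t at t = 5.0000: 9.347917
  t * PV_t at t = 5.5000: 9.930187
  t * PV_t at t = 6.0000: 10.461546
  t * PV_t at t = 6.5000: 10.944801
  t * PV_t at t = 7.0000: 440.915685
Macaulay duration D = 529.550094 / 90.204417 = 5.870556
Modified duration = D / (1 + y/m) = 5.870556 / (1 + 0.035500) = 5.669296

Answer: Modified duration = 5.6693


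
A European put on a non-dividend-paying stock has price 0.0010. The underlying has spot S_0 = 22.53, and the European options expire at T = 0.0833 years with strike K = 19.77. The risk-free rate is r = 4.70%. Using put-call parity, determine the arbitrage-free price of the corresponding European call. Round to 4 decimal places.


Put-call parity: C - P = S_0 * exp(-qT) - K * exp(-rT).
S_0 * exp(-qT) = 22.5300 * 1.00000000 = 22.53000000
K * exp(-rT) = 19.7700 * 0.99609255 = 19.69274979
C = P + S*exp(-qT) - K*exp(-rT)
C = 0.0010 + 22.53000000 - 19.69274979 = 2.8383

Answer: Call price = 2.8383


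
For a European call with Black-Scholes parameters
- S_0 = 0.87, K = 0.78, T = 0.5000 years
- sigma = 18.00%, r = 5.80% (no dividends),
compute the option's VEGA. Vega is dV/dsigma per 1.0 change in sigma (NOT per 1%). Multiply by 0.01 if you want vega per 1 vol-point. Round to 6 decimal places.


Answer: Vega = 0.126771

Derivation:
d1 = 1.1494357937; d2 = 1.0221565731
phi(d1) = 0.2060698984; exp(-qT) = 1.0000000000; exp(-rT) = 0.9714164645
Vega = S * exp(-qT) * phi(d1) * sqrt(T) = 0.8700 * 1.0000000000 * 0.2060698984 * 0.7071067812 = 0.126771


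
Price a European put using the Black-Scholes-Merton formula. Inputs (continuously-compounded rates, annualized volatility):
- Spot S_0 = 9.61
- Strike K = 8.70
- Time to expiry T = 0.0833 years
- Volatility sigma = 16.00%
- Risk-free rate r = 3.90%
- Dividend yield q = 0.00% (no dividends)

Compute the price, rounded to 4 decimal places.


d1 = (ln(S/K) + (r - q + 0.5*sigma^2) * T) / (sigma * sqrt(T)) = 2.24770188
d2 = d1 - sigma * sqrt(T) = 2.20152310
exp(-rT) = 0.99675657; exp(-qT) = 1.00000000
P = K * exp(-rT) * N(-d2) - S_0 * exp(-qT) * N(-d1)
N(-d1) = 0.01229760; N(-d2) = 0.01384951
P = 8.7000 * 0.99675657 * 0.01384951 - 9.6100 * 1.00000000 * 0.01229760 = 0.0019

Answer: Price = 0.0019


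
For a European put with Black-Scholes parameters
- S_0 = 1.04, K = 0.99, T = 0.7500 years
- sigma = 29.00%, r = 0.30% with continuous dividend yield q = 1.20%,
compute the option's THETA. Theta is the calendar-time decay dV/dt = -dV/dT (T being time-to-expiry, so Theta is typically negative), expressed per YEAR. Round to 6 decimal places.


d1 = 0.2948808497; d2 = 0.0437334826
phi(d1) = 0.3819689750; exp(-qT) = 0.9910403788; exp(-rT) = 0.9977525294
Theta = -S*exp(-qT)*phi(d1)*sigma/(2*sqrt(T)) + r*K*exp(-rT)*N(-d2) - q*S*exp(-qT)*N(-d1)
N(-d1) = 0.3840424508; N(-d2) = 0.4825584247; sqrt(T) = 0.8660254038
Term 1 = -1.0400 * 0.9910403788 * 0.3819689750 * 0.2900 / (2 * 0.8660254038) = -0.0659158943
Term 2 = 0.0030 * 0.9900 * 0.9977525294 * 0.4825584247 = 0.0014299774
Term 3 = -0.0120 * 1.0400 * 0.9910403788 * 0.3840424508 = -0.0047499077
Theta = -0.0659158943 + (0.0014299774) + (-0.0047499077) = -0.069236

Answer: Theta = -0.069236


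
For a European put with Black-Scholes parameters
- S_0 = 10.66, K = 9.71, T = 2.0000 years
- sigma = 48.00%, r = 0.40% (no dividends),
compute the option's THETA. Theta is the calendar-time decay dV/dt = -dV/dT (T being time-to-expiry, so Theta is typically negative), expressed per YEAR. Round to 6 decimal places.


d1 = 0.4887023214; d2 = -0.1901201885
phi(d1) = 0.3540371200; exp(-qT) = 1.0000000000; exp(-rT) = 0.9920319148
Theta = -S*exp(-qT)*phi(d1)*sigma/(2*sqrt(T)) + r*K*exp(-rT)*N(-d2) - q*S*exp(-qT)*N(-d1)
N(-d1) = 0.3125262300; N(-d2) = 0.5753925248; sqrt(T) = 1.4142135624
Term 1 = -10.6600 * 1.0000000000 * 0.3540371200 * 0.4800 / (2 * 1.4142135624) = -0.6404750965
Term 2 = 0.0040 * 9.7100 * 0.9920319148 * 0.5753925248 = 0.0221701729
Term 3 = 0 (no dividend yield, q = 0)
Theta = -0.6404750965 + (0.0221701729) + (0.0000000000) = -0.618305

Answer: Theta = -0.618305


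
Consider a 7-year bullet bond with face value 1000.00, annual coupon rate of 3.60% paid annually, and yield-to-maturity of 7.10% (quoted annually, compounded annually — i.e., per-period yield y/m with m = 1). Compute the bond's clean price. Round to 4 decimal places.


Answer: Price = 812.0307

Derivation:
Coupon per period c = face * coupon_rate / m = 36.000000
Periods per year m = 1; per-period yield y/m = 0.071000
Number of cashflows N = 7
Cashflows (t years, CF_t, discount factor 1/(1+y/m)^(m*t), PV):
  t = 1.0000: CF_t = 36.000000, DF = 0.933707, PV = 33.613445
  t = 2.0000: CF_t = 36.000000, DF = 0.871808, PV = 31.385103
  t = 3.0000: CF_t = 36.000000, DF = 0.814013, PV = 29.304485
  t = 4.0000: CF_t = 36.000000, DF = 0.760050, PV = 27.361797
  t = 5.0000: CF_t = 36.000000, DF = 0.709664, PV = 25.547896
  t = 6.0000: CF_t = 36.000000, DF = 0.662618, PV = 23.854245
  t = 7.0000: CF_t = 1036.000000, DF = 0.618691, PV = 640.963737
Price P = sum_t PV_t = 812.030708


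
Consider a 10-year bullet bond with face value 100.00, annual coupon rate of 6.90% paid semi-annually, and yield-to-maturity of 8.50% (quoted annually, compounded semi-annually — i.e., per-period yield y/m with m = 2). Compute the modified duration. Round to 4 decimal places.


Answer: Modified duration = 6.9170

Derivation:
Coupon per period c = face * coupon_rate / m = 3.450000
Periods per year m = 2; per-period yield y/m = 0.042500
Number of cashflows N = 20
Cashflows (t years, CF_t, discount factor 1/(1+y/m)^(m*t), PV):
  t = 0.5000: CF_t = 3.450000, DF = 0.959233, PV = 3.309353
  t = 1.0000: CF_t = 3.450000, DF = 0.920127, PV = 3.174439
  t = 1.5000: CF_t = 3.450000, DF = 0.882616, PV = 3.045025
  t = 2.0000: CF_t = 3.450000, DF = 0.846634, PV = 2.920888
  t = 2.5000: CF_t = 3.450000, DF = 0.812119, PV = 2.801811
  t = 3.0000: CF_t = 3.450000, DF = 0.779011, PV = 2.687588
  t = 3.5000: CF_t = 3.450000, DF = 0.747253, PV = 2.578022
  t = 4.0000: CF_t = 3.450000, DF = 0.716789, PV = 2.472923
  t = 4.5000: CF_t = 3.450000, DF = 0.687568, PV = 2.372108
  t = 5.0000: CF_t = 3.450000, DF = 0.659537, PV = 2.275404
  t = 5.5000: CF_t = 3.450000, DF = 0.632650, PV = 2.182641
  t = 6.0000: CF_t = 3.450000, DF = 0.606858, PV = 2.093661
  t = 6.5000: CF_t = 3.450000, DF = 0.582118, PV = 2.008308
  t = 7.0000: CF_t = 3.450000, DF = 0.558387, PV = 1.926434
  t = 7.5000: CF_t = 3.450000, DF = 0.535623, PV = 1.847899
  t = 8.0000: CF_t = 3.450000, DF = 0.513787, PV = 1.772565
  t = 8.5000: CF_t = 3.450000, DF = 0.492841, PV = 1.700302
  t = 9.0000: CF_t = 3.450000, DF = 0.472749, PV = 1.630985
  t = 9.5000: CF_t = 3.450000, DF = 0.453477, PV = 1.564494
  t = 10.0000: CF_t = 103.450000, DF = 0.434989, PV = 44.999659
Price P = sum_t PV_t = 89.364507
First compute Macaulay numerator sum_t t * PV_t:
  t * PV_t at t = 0.5000: 1.654676
  t * PV_t at t = 1.0000: 3.174439
  t * PV_t at t = 1.5000: 4.567538
  t * PV_t at t = 2.0000: 5.841775
  t * PV_t at t = 2.5000: 7.004527
  t * PV_t at t = 3.0000: 8.062764
  t * PV_t at t = 3.5000: 9.023078
  t * PV_t at t = 4.0000: 9.891692
  t * PV_t at t = 4.5000: 10.674488
  t * PV_t at t = 5.0000: 11.377018
  t * PV_t at t = 5.5000: 12.004528
  t * PV_t at t = 6.0000: 12.561965
  t * PV_t at t = 6.5000: 13.054000
  t * PV_t at t = 7.0000: 13.485040
  t * PV_t at t = 7.5000: 13.859240
  t * PV_t at t = 8.0000: 14.180517
  t * PV_t at t = 8.5000: 14.452565
  t * PV_t at t = 9.0000: 14.678864
  t * PV_t at t = 9.5000: 14.862692
  t * PV_t at t = 10.0000: 449.996589
Macaulay duration D = 644.407996 / 89.364507 = 7.211006
Modified duration = D / (1 + y/m) = 7.211006 / (1 + 0.042500) = 6.917032


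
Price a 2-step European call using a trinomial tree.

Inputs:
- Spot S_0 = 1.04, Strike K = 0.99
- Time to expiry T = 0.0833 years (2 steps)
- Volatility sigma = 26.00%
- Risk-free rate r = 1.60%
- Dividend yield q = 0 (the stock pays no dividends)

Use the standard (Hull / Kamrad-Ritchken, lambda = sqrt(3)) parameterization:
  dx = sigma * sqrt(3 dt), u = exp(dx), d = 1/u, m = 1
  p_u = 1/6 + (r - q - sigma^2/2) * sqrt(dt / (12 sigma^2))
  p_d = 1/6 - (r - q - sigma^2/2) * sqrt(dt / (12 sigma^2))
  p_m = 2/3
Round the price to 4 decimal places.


Answer: Price = V(0,0) = 0.0643

Derivation:
dt = T/N = 0.041650; dx = sigma*sqrt(3*dt) = 0.091905
u = exp(dx) = 1.096261; d = 1/u = 0.912191
p_u = 0.162633, p_m = 0.666667, p_d = 0.170700
Discount per step: exp(-r*dt) = 0.999334
Stock lattice S(k, j) with j the centered position index:
  k=0: S(0,+0) = 1.0400
  k=1: S(1,-1) = 0.9487; S(1,+0) = 1.0400; S(1,+1) = 1.1401
  k=2: S(2,-2) = 0.8654; S(2,-1) = 0.9487; S(2,+0) = 1.0400; S(2,+1) = 1.1401; S(2,+2) = 1.2499
Terminal payoffs V(N, j) = max(S_T - K, 0):
  V(2,-2) = 0.000000; V(2,-1) = 0.000000; V(2,+0) = 0.050000; V(2,+1) = 0.150112; V(2,+2) = 0.259860
Backward induction: V(k, j) = exp(-r*dt) * [p_u * V(k+1, j+1) + p_m * V(k+1, j) + p_d * V(k+1, j-1)]
  V(1,-1) = exp(-r*dt) * [p_u*0.050000 + p_m*0.000000 + p_d*0.000000] = 0.008126
  V(1,+0) = exp(-r*dt) * [p_u*0.150112 + p_m*0.050000 + p_d*0.000000] = 0.057708
  V(1,+1) = exp(-r*dt) * [p_u*0.259860 + p_m*0.150112 + p_d*0.050000] = 0.150771
  V(0,+0) = exp(-r*dt) * [p_u*0.150771 + p_m*0.057708 + p_d*0.008126] = 0.064337


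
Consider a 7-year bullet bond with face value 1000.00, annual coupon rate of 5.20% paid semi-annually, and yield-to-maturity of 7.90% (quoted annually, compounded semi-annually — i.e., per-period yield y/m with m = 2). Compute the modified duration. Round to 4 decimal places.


Coupon per period c = face * coupon_rate / m = 26.000000
Periods per year m = 2; per-period yield y/m = 0.039500
Number of cashflows N = 14
Cashflows (t years, CF_t, discount factor 1/(1+y/m)^(m*t), PV):
  t = 0.5000: CF_t = 26.000000, DF = 0.962001, PV = 25.012025
  t = 1.0000: CF_t = 26.000000, DF = 0.925446, PV = 24.061592
  t = 1.5000: CF_t = 26.000000, DF = 0.890280, PV = 23.147275
  t = 2.0000: CF_t = 26.000000, DF = 0.856450, PV = 22.267701
  t = 2.5000: CF_t = 26.000000, DF = 0.823906, PV = 21.421549
  t = 3.0000: CF_t = 26.000000, DF = 0.792598, PV = 20.607551
  t = 3.5000: CF_t = 26.000000, DF = 0.762480, PV = 19.824484
  t = 4.0000: CF_t = 26.000000, DF = 0.733507, PV = 19.071173
  t = 4.5000: CF_t = 26.000000, DF = 0.705634, PV = 18.346486
  t = 5.0000: CF_t = 26.000000, DF = 0.678821, PV = 17.649338
  t = 5.5000: CF_t = 26.000000, DF = 0.653026, PV = 16.978680
  t = 6.0000: CF_t = 26.000000, DF = 0.628212, PV = 16.333506
  t = 6.5000: CF_t = 26.000000, DF = 0.604340, PV = 15.712849
  t = 7.0000: CF_t = 1026.000000, DF = 0.581376, PV = 596.491761
Price P = sum_t PV_t = 856.925970
First compute Macaulay numerator sum_t t * PV_t:
  t * PV_t at t = 0.5000: 12.506013
  t * PV_t at t = 1.0000: 24.061592
  t * PV_t at t = 1.5000: 34.720912
  t * PV_t at t = 2.0000: 44.535401
  t * PV_t at t = 2.5000: 53.553873
  t * PV_t at t = 3.0000: 61.822653
  t * PV_t at t = 3.5000: 69.385694
  t * PV_t at t = 4.0000: 76.284691
  t * PV_t at t = 4.5000: 82.559189
  t * PV_t at t = 5.0000: 88.246688
  t * PV_t at t = 5.5000: 93.382739
  t * PV_t at t = 6.0000: 98.001038
  t * PV_t at t = 6.5000: 102.133517
  t * PV_t at t = 7.0000: 4175.442327
Macaulay duration D = 5016.636328 / 856.925970 = 5.854224
Modified duration = D / (1 + y/m) = 5.854224 / (1 + 0.039500) = 5.631769

Answer: Modified duration = 5.6318


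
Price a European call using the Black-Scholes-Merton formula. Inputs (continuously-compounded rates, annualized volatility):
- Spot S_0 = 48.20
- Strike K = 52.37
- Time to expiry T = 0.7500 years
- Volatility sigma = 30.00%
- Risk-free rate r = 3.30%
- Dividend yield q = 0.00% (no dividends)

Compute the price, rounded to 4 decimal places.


Answer: Price = 3.8138

Derivation:
d1 = (ln(S/K) + (r - q + 0.5*sigma^2) * T) / (sigma * sqrt(T)) = -0.09420388
d2 = d1 - sigma * sqrt(T) = -0.35401151
exp(-rT) = 0.97555377; exp(-qT) = 1.00000000
C = S_0 * exp(-qT) * N(d1) - K * exp(-rT) * N(d2)
N(d1) = 0.46247360; N(d2) = 0.36166513
C = 48.2000 * 1.00000000 * 0.46247360 - 52.3700 * 0.97555377 * 0.36166513 = 3.8138


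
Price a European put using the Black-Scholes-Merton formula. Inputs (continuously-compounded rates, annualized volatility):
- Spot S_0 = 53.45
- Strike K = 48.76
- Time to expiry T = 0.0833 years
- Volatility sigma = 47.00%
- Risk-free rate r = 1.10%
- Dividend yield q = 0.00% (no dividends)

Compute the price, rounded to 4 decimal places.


Answer: Price = 1.0152

Derivation:
d1 = (ln(S/K) + (r - q + 0.5*sigma^2) * T) / (sigma * sqrt(T)) = 0.75158855
d2 = d1 - sigma * sqrt(T) = 0.61593837
exp(-rT) = 0.99908412; exp(-qT) = 1.00000000
P = K * exp(-rT) * N(-d2) - S_0 * exp(-qT) * N(-d1)
N(-d1) = 0.22614927; N(-d2) = 0.26896760
P = 48.7600 * 0.99908412 * 0.26896760 - 53.4500 * 1.00000000 * 0.22614927 = 1.0152


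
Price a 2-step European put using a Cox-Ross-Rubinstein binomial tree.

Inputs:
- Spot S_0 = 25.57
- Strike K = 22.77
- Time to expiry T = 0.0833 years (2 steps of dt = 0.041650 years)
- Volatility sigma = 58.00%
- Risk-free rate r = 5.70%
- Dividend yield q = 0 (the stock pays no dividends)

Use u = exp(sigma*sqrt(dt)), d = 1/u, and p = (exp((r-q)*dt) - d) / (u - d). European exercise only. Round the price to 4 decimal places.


dt = T/N = 0.041650
u = exp(sigma*sqrt(dt)) = 1.125659; d = 1/u = 0.888369
p = (exp((r-q)*dt) - d) / (u - d) = 0.480459
Discount per step: exp(-r*dt) = 0.997629
Stock lattice S(k, i) with i counting down-moves:
  k=0: S(0,0) = 25.5700
  k=1: S(1,0) = 28.7831; S(1,1) = 22.7156
  k=2: S(2,0) = 32.3999; S(2,1) = 25.5700; S(2,2) = 20.1798
Terminal payoffs V(N, i) = max(K - S_T, 0):
  V(2,0) = 0.000000; V(2,1) = 0.000000; V(2,2) = 2.590179
Backward induction: V(k, i) = exp(-r*dt) * [p * V(k+1, i) + (1-p) * V(k+1, i+1)].
  V(1,0) = exp(-r*dt) * [p*0.000000 + (1-p)*0.000000] = 0.000000
  V(1,1) = exp(-r*dt) * [p*0.000000 + (1-p)*2.590179] = 1.342513
  V(0,0) = exp(-r*dt) * [p*0.000000 + (1-p)*1.342513] = 0.695836

Answer: Price = V(0,0) = 0.6958


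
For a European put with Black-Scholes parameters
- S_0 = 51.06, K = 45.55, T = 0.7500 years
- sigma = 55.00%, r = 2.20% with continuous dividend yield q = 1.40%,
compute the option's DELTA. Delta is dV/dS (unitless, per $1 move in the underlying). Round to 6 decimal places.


Answer: Delta = -0.308635

Derivation:
d1 = 0.4904922001; d2 = 0.0141782280
phi(d1) = 0.3537270062; exp(-qT) = 0.9895549326; exp(-rT) = 0.9836353794
N(-d1) = 0.3118928239
Delta = -exp(-qT) * N(-d1) = -0.9895549326 * 0.3118928239 = -0.308635


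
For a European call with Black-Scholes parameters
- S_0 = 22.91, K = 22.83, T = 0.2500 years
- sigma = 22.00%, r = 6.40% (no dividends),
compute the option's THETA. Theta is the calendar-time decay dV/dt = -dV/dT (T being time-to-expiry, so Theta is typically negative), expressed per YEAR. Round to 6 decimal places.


Answer: Theta = -2.746163

Derivation:
d1 = 0.2322548720; d2 = 0.1222548720
phi(d1) = 0.3883261514; exp(-qT) = 1.0000000000; exp(-rT) = 0.9841273201
Theta = -S*exp(-qT)*phi(d1)*sigma/(2*sqrt(T)) - r*K*exp(-rT)*N(d2) + q*S*exp(-qT)*N(d1)
N(d1) = 0.5918299695; N(d2) = 0.5486514146; sqrt(T) = 0.5000000000
Term 1 = -22.9100 * 1.0000000000 * 0.3883261514 * 0.2200 / (2 * 0.5000000000) = -1.9572414683
Term 2 = -0.0640 * 22.8300 * 0.9841273201 * 0.5486514146 = -0.7889212916
Term 3 = 0 (no dividend yield, q = 0)
Theta = -1.9572414683 + (-0.7889212916) + (0.0000000000) = -2.746163


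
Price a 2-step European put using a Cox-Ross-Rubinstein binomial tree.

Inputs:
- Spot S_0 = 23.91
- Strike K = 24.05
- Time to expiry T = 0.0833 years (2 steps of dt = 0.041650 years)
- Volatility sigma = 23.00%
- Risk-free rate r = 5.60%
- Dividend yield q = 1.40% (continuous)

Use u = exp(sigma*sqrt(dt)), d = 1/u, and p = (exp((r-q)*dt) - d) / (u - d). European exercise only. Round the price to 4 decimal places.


dt = T/N = 0.041650
u = exp(sigma*sqrt(dt)) = 1.048058; d = 1/u = 0.954145
p = (exp((r-q)*dt) - d) / (u - d) = 0.506911
Discount per step: exp(-r*dt) = 0.997670
Stock lattice S(k, i) with i counting down-moves:
  k=0: S(0,0) = 23.9100
  k=1: S(1,0) = 25.0591; S(1,1) = 22.8136
  k=2: S(2,0) = 26.2634; S(2,1) = 23.9100; S(2,2) = 21.7675
Terminal payoffs V(N, i) = max(K - S_T, 0):
  V(2,0) = 0.000000; V(2,1) = 0.140000; V(2,2) = 2.282491
Backward induction: V(k, i) = exp(-r*dt) * [p * V(k+1, i) + (1-p) * V(k+1, i+1)].
  V(1,0) = exp(-r*dt) * [p*0.000000 + (1-p)*0.140000] = 0.068872
  V(1,1) = exp(-r*dt) * [p*0.140000 + (1-p)*2.282491] = 1.193652
  V(0,0) = exp(-r*dt) * [p*0.068872 + (1-p)*1.193652] = 0.622037

Answer: Price = V(0,0) = 0.6220
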